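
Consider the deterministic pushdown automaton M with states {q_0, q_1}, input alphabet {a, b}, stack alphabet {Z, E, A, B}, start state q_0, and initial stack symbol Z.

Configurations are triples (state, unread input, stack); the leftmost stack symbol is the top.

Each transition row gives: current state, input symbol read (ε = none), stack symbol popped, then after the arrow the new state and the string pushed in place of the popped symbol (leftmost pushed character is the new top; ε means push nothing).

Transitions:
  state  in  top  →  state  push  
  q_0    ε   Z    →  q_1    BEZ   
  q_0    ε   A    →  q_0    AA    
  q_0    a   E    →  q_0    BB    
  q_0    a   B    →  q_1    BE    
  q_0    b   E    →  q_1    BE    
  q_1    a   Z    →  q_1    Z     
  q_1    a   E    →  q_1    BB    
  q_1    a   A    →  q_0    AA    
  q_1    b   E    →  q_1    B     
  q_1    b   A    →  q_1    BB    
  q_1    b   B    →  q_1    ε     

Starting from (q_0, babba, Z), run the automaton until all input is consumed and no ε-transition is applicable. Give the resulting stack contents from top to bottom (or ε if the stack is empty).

Z

(q_0, babba, Z) ⊢ (q_1, babba, BEZ) ⊢ (q_1, abba, EZ) ⊢ (q_1, bba, BBZ) ⊢ (q_1, ba, BZ) ⊢ (q_1, a, Z) ⊢ (q_1, ε, Z)
All input consumed in state q_1 with stack Z.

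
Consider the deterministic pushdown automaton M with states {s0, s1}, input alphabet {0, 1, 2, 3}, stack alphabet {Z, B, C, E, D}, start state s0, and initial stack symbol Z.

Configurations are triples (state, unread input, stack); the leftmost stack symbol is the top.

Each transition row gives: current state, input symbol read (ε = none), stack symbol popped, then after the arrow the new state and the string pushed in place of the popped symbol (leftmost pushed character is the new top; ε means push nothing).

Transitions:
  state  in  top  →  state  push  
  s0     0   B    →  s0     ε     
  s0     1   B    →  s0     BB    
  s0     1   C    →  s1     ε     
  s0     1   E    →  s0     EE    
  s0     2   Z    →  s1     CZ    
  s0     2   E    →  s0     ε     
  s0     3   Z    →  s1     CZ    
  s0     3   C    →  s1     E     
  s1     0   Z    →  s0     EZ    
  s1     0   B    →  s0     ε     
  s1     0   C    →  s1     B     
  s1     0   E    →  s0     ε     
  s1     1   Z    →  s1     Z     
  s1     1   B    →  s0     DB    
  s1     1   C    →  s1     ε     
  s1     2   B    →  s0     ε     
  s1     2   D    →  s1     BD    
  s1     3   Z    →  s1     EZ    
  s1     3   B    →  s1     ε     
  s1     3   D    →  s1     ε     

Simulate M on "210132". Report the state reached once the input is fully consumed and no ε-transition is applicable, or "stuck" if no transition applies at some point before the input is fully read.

stuck

(s0, 210132, Z)
  read 2, top Z: go to s1, push CZ → (s1, 10132, CZ)
  read 1, top C: go to s1, push ε → (s1, 0132, Z)
  read 0, top Z: go to s0, push EZ → (s0, 132, EZ)
  read 1, top E: go to s0, push EE → (s0, 32, EEZ)
No transition for (s0, 3, top E); M blocks with input 32 remaining.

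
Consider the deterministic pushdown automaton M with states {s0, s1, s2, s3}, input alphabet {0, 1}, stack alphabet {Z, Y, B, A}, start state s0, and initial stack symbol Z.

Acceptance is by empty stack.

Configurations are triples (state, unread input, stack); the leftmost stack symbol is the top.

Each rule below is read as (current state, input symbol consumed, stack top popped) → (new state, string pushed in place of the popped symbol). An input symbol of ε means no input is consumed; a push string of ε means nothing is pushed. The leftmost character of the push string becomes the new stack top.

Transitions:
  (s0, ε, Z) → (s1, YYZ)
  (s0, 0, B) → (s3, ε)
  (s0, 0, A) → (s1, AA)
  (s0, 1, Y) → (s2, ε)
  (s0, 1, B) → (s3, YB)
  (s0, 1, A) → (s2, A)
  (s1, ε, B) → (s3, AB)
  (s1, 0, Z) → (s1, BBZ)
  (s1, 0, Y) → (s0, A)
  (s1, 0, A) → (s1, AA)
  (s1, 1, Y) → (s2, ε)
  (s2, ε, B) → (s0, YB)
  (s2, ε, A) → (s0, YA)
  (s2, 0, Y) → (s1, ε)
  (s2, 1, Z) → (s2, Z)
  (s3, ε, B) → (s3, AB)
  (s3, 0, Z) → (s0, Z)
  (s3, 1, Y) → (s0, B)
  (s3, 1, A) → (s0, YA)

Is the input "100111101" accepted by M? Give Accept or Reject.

Reject

(s0, 100111101, Z) ⊢ (s1, 100111101, YYZ) ⊢ (s2, 00111101, YZ) ⊢ (s1, 0111101, Z) ⊢ (s1, 111101, BBZ) ⊢ (s3, 111101, ABBZ) ⊢ (s0, 11101, YABBZ) ⊢ (s2, 1101, ABBZ) ⊢ (s0, 1101, YABBZ) ⊢ (s2, 101, ABBZ) ⊢ (s0, 101, YABBZ) ⊢ (s2, 01, ABBZ) ⊢ (s0, 01, YABBZ)
No transition applies at (s0, 01, YABBZ); input not fully consumed.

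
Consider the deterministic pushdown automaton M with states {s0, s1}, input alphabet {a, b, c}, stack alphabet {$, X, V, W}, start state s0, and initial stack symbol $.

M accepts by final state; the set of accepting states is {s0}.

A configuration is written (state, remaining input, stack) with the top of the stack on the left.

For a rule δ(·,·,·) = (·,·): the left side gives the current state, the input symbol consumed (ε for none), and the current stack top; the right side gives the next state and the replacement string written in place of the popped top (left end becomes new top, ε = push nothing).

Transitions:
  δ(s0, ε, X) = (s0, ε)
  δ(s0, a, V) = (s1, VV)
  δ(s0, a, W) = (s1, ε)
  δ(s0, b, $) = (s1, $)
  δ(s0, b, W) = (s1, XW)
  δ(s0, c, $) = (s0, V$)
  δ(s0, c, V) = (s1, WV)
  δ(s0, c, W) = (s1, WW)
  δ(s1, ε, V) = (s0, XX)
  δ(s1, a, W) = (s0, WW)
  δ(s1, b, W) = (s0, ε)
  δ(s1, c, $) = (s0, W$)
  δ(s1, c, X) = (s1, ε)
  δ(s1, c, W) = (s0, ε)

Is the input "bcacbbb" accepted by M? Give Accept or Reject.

Reject

(s0, bcacbbb, $)
  read b, top $: go to s1, push $ → (s1, cacbbb, $)
  read c, top $: go to s0, push W$ → (s0, acbbb, W$)
  read a, top W: go to s1, push ε → (s1, cbbb, $)
  read c, top $: go to s0, push W$ → (s0, bbb, W$)
  read b, top W: go to s1, push XW → (s1, bb, XW$)
No transition applies at (s1, bb, XW$); input not fully consumed.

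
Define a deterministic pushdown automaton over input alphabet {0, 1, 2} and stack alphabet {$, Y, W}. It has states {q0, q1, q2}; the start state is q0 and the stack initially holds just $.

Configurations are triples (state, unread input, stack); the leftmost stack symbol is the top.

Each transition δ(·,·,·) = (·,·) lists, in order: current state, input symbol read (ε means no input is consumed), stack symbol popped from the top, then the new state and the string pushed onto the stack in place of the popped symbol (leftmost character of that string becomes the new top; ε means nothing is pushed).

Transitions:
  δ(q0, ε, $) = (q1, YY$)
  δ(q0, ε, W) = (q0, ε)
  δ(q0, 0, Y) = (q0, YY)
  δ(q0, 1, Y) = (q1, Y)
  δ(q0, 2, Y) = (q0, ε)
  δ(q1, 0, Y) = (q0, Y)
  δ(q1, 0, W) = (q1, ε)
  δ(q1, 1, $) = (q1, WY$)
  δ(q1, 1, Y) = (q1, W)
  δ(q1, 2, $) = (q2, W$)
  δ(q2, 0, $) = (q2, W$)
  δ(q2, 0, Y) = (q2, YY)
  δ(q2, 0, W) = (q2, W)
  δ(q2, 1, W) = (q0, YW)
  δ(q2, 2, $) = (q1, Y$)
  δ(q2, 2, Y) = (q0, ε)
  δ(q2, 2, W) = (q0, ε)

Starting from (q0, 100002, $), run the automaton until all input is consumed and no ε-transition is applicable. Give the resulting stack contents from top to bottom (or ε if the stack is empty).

YY$

(q0, 100002, $)
  ε-move, top $: go to q1, push YY$ → (q1, 100002, YY$)
  read 1, top Y: go to q1, push W → (q1, 00002, WY$)
  read 0, top W: go to q1, push ε → (q1, 0002, Y$)
  read 0, top Y: go to q0, push Y → (q0, 002, Y$)
  read 0, top Y: go to q0, push YY → (q0, 02, YY$)
  read 0, top Y: go to q0, push YY → (q0, 2, YYY$)
  read 2, top Y: go to q0, push ε → (q0, ε, YY$)
All input consumed in state q0 with stack YY$.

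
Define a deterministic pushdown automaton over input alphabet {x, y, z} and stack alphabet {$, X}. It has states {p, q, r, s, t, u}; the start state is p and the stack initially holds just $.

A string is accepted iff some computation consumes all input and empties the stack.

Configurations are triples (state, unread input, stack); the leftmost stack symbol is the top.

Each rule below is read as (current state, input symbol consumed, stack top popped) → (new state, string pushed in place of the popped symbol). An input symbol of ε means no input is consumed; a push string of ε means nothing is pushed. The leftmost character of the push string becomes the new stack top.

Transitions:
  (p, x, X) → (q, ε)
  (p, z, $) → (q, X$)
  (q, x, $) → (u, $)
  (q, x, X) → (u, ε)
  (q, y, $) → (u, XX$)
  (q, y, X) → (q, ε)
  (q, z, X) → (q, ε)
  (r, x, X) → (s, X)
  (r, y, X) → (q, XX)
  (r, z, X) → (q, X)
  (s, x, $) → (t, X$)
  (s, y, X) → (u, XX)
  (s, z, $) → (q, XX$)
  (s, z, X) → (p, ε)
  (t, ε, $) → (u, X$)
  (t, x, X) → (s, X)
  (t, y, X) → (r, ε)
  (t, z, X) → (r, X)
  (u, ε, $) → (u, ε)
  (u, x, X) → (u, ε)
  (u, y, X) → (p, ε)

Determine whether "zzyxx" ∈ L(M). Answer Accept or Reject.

(p, zzyxx, $)
  read z, top $: go to q, push X$ → (q, zyxx, X$)
  read z, top X: go to q, push ε → (q, yxx, $)
  read y, top $: go to u, push XX$ → (u, xx, XX$)
  read x, top X: go to u, push ε → (u, x, X$)
  read x, top X: go to u, push ε → (u, ε, $)
  ε-move, top $: go to u, push ε → (u, ε, ε)
All input consumed and the stack is empty.

Accept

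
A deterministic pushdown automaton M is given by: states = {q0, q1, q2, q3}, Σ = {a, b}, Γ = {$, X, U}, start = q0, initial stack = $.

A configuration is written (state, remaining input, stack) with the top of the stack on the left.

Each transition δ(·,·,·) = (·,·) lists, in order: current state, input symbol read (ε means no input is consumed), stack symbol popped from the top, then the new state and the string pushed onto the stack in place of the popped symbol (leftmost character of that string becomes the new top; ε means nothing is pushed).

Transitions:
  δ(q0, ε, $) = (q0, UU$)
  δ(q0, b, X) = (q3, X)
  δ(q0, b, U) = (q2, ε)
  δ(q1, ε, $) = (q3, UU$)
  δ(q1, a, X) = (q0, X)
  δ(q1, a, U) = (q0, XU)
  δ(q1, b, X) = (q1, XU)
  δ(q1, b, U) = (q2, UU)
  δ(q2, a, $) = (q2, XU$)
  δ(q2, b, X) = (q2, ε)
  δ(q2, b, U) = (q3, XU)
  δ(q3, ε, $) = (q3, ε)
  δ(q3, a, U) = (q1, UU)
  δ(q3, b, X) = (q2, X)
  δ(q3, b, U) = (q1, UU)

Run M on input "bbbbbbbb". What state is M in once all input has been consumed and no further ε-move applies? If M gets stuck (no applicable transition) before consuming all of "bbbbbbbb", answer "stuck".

q3

(q0, bbbbbbbb, $)
  ε-move, top $: go to q0, push UU$ → (q0, bbbbbbbb, UU$)
  read b, top U: go to q2, push ε → (q2, bbbbbbb, U$)
  read b, top U: go to q3, push XU → (q3, bbbbbb, XU$)
  read b, top X: go to q2, push X → (q2, bbbbb, XU$)
  read b, top X: go to q2, push ε → (q2, bbbb, U$)
  read b, top U: go to q3, push XU → (q3, bbb, XU$)
  read b, top X: go to q2, push X → (q2, bb, XU$)
  read b, top X: go to q2, push ε → (q2, b, U$)
  read b, top U: go to q3, push XU → (q3, ε, XU$)
All input consumed; M is in state q3.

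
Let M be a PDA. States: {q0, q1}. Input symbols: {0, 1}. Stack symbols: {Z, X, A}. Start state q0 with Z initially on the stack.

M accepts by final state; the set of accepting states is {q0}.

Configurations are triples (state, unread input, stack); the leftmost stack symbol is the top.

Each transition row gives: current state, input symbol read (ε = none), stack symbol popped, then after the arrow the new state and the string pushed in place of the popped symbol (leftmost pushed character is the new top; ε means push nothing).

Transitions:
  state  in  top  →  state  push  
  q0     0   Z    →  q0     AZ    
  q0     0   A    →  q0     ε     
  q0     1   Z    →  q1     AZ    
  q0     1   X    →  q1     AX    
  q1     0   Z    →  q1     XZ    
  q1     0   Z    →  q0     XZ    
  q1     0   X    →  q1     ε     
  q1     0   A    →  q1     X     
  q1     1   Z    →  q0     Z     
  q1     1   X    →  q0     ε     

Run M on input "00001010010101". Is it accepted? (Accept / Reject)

No computation consumes all input and reaches a final state.

Reject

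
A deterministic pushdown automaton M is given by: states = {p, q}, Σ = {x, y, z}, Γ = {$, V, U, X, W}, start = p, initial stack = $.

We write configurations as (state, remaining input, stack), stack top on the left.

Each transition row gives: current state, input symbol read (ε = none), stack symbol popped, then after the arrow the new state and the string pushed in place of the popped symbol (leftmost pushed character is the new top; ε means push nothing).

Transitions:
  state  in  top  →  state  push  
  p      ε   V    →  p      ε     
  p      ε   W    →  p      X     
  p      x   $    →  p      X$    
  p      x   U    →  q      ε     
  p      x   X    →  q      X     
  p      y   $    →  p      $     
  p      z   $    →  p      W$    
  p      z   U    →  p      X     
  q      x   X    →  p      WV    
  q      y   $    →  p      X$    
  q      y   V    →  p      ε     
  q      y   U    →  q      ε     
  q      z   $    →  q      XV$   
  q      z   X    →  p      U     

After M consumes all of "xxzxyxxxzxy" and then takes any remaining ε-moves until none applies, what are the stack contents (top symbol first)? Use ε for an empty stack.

(p, xxzxyxxxzxy, $) ⊢ (p, xzxyxxxzxy, X$) ⊢ (q, zxyxxxzxy, X$) ⊢ (p, xyxxxzxy, U$) ⊢ (q, yxxxzxy, $) ⊢ (p, xxxzxy, X$) ⊢ (q, xxzxy, X$) ⊢ (p, xzxy, WV$) ⊢ (p, xzxy, XV$) ⊢ (q, zxy, XV$) ⊢ (p, xy, UV$) ⊢ (q, y, V$) ⊢ (p, ε, $)
All input consumed in state p with stack $.

$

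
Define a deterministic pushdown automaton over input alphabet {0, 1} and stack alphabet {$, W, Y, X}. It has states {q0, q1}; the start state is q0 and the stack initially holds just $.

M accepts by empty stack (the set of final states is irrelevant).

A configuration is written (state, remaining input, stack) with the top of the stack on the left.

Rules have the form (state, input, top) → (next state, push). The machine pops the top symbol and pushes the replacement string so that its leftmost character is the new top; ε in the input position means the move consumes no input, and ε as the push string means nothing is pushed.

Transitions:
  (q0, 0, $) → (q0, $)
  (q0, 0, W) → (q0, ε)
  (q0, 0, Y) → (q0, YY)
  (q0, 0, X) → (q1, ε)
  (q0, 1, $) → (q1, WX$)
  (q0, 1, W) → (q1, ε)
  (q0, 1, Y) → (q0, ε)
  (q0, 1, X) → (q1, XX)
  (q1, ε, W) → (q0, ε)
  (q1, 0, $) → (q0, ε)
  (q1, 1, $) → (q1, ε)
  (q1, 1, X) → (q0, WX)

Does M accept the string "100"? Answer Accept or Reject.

(q0, 100, $) ⊢ (q1, 00, WX$) ⊢ (q0, 00, X$) ⊢ (q1, 0, $) ⊢ (q0, ε, ε)
All input consumed and the stack is empty.

Accept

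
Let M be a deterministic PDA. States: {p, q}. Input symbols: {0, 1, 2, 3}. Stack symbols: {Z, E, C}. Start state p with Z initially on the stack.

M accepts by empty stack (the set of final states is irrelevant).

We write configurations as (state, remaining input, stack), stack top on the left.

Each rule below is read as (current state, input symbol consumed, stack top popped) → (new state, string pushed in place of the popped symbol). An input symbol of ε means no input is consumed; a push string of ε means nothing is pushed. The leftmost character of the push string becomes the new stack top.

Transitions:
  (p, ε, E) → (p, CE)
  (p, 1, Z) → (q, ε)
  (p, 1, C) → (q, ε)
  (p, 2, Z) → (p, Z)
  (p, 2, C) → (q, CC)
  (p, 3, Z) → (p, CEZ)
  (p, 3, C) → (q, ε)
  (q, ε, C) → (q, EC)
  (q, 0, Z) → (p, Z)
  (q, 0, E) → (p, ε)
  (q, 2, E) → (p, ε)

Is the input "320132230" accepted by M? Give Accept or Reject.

(p, 320132230, Z) ⊢ (p, 20132230, CEZ) ⊢ (q, 0132230, CCEZ) ⊢ (q, 0132230, ECCEZ) ⊢ (p, 132230, CCEZ) ⊢ (q, 32230, CEZ) ⊢ (q, 32230, ECEZ)
No transition applies at (q, 32230, ECEZ); input not fully consumed.

Reject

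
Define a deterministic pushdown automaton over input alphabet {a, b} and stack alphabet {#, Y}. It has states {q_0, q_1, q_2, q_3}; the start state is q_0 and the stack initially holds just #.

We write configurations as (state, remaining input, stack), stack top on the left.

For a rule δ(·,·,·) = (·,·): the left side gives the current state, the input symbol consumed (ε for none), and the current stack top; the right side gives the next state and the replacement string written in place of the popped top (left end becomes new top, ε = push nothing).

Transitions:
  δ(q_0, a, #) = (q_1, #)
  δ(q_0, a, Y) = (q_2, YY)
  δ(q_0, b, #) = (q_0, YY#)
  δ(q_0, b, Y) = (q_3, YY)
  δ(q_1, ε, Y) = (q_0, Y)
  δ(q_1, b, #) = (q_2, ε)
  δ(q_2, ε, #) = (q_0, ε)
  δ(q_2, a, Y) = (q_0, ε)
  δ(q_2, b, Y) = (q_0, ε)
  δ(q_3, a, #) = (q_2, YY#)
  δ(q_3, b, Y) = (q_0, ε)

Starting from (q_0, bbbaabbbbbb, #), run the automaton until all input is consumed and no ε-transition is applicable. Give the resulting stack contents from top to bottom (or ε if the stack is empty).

(q_0, bbbaabbbbbb, #)
  read b, top #: go to q_0, push YY# → (q_0, bbaabbbbbb, YY#)
  read b, top Y: go to q_3, push YY → (q_3, baabbbbbb, YYY#)
  read b, top Y: go to q_0, push ε → (q_0, aabbbbbb, YY#)
  read a, top Y: go to q_2, push YY → (q_2, abbbbbb, YYY#)
  read a, top Y: go to q_0, push ε → (q_0, bbbbbb, YY#)
  read b, top Y: go to q_3, push YY → (q_3, bbbbb, YYY#)
  read b, top Y: go to q_0, push ε → (q_0, bbbb, YY#)
  read b, top Y: go to q_3, push YY → (q_3, bbb, YYY#)
  read b, top Y: go to q_0, push ε → (q_0, bb, YY#)
  read b, top Y: go to q_3, push YY → (q_3, b, YYY#)
  read b, top Y: go to q_0, push ε → (q_0, ε, YY#)
All input consumed in state q_0 with stack YY#.

YY#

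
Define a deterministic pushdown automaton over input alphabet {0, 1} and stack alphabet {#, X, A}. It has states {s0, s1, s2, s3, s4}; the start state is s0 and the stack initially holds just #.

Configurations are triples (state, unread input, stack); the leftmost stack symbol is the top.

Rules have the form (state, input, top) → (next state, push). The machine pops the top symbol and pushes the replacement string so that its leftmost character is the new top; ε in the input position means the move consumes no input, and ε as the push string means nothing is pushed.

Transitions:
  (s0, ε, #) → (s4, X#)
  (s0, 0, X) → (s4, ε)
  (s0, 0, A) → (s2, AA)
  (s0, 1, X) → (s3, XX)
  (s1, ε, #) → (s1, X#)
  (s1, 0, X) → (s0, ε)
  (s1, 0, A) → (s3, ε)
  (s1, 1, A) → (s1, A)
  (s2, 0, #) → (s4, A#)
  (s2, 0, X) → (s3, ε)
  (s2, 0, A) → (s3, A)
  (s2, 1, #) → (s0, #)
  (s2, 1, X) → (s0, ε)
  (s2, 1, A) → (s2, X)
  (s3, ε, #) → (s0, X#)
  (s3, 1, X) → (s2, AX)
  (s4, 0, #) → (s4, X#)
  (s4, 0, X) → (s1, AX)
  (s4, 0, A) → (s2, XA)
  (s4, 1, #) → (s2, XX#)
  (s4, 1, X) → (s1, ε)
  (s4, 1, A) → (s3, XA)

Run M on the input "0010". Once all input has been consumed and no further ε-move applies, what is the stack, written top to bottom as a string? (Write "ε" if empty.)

AX#

(s0, 0010, #)
  ε-move, top #: go to s4, push X# → (s4, 0010, X#)
  read 0, top X: go to s1, push AX → (s1, 010, AX#)
  read 0, top A: go to s3, push ε → (s3, 10, X#)
  read 1, top X: go to s2, push AX → (s2, 0, AX#)
  read 0, top A: go to s3, push A → (s3, ε, AX#)
All input consumed in state s3 with stack AX#.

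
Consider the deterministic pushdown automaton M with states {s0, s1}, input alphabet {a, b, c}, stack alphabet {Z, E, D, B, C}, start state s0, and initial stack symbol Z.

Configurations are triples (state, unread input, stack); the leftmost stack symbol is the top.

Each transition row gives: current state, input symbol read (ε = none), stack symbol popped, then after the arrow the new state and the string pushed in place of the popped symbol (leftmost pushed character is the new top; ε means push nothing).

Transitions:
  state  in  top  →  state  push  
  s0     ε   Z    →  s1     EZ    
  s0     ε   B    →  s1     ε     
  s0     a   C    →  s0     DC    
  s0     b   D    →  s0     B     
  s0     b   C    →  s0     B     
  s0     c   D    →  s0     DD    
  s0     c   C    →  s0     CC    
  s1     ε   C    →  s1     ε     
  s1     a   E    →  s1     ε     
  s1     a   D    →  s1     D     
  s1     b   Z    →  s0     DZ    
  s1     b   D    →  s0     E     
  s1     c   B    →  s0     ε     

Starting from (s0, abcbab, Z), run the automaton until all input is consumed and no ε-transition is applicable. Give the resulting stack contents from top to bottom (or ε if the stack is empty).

EZ

(s0, abcbab, Z) ⊢ (s1, abcbab, EZ) ⊢ (s1, bcbab, Z) ⊢ (s0, cbab, DZ) ⊢ (s0, bab, DDZ) ⊢ (s0, ab, BDZ) ⊢ (s1, ab, DZ) ⊢ (s1, b, DZ) ⊢ (s0, ε, EZ)
All input consumed in state s0 with stack EZ.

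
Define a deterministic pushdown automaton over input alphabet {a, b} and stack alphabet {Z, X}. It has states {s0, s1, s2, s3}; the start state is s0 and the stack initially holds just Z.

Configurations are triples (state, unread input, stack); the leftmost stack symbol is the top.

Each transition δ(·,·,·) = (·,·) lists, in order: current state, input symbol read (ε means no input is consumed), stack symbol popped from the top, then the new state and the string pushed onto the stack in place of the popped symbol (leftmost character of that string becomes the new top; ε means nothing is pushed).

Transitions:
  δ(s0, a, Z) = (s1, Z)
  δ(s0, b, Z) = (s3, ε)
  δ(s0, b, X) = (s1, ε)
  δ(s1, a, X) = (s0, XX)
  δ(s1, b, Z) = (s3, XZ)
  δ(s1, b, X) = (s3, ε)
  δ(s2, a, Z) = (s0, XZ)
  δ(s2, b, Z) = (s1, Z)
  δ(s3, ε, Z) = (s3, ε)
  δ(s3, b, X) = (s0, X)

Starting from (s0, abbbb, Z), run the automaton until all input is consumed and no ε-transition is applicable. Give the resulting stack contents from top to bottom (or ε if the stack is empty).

(s0, abbbb, Z)
  read a, top Z: go to s1, push Z → (s1, bbbb, Z)
  read b, top Z: go to s3, push XZ → (s3, bbb, XZ)
  read b, top X: go to s0, push X → (s0, bb, XZ)
  read b, top X: go to s1, push ε → (s1, b, Z)
  read b, top Z: go to s3, push XZ → (s3, ε, XZ)
All input consumed in state s3 with stack XZ.

XZ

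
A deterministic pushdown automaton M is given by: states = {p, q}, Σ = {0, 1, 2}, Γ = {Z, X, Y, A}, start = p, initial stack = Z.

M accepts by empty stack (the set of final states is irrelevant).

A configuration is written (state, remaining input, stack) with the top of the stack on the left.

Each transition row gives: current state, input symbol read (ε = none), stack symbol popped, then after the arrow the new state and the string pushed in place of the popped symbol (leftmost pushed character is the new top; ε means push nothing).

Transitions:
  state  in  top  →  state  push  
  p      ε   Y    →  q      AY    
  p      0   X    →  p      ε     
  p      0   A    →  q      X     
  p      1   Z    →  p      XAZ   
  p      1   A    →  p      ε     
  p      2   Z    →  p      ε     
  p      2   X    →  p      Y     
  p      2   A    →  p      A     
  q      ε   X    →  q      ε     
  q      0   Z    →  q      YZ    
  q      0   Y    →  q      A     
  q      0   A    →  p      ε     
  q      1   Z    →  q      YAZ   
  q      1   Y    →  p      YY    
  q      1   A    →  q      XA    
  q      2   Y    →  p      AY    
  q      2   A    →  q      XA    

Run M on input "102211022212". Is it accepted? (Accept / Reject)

(p, 102211022212, Z)
  read 1, top Z: go to p, push XAZ → (p, 02211022212, XAZ)
  read 0, top X: go to p, push ε → (p, 2211022212, AZ)
  read 2, top A: go to p, push A → (p, 211022212, AZ)
  read 2, top A: go to p, push A → (p, 11022212, AZ)
  read 1, top A: go to p, push ε → (p, 1022212, Z)
  read 1, top Z: go to p, push XAZ → (p, 022212, XAZ)
  read 0, top X: go to p, push ε → (p, 22212, AZ)
  read 2, top A: go to p, push A → (p, 2212, AZ)
  read 2, top A: go to p, push A → (p, 212, AZ)
  read 2, top A: go to p, push A → (p, 12, AZ)
  read 1, top A: go to p, push ε → (p, 2, Z)
  read 2, top Z: go to p, push ε → (p, ε, ε)
All input consumed and the stack is empty.

Accept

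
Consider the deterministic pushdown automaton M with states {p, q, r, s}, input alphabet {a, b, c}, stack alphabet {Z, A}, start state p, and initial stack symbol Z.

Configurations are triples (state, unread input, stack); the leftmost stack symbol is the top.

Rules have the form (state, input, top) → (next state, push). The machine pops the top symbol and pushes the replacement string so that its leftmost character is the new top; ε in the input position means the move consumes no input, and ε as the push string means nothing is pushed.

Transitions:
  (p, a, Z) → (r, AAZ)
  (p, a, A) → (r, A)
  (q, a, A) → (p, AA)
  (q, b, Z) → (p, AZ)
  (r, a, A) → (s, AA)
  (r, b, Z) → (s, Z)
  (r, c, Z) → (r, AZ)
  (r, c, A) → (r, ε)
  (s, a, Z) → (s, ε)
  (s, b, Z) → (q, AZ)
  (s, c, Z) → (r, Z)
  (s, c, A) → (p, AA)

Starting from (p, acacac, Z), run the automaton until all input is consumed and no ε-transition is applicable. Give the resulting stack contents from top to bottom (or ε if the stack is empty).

(p, acacac, Z) ⊢ (r, cacac, AAZ) ⊢ (r, acac, AZ) ⊢ (s, cac, AAZ) ⊢ (p, ac, AAAZ) ⊢ (r, c, AAAZ) ⊢ (r, ε, AAZ)
All input consumed in state r with stack AAZ.

AAZ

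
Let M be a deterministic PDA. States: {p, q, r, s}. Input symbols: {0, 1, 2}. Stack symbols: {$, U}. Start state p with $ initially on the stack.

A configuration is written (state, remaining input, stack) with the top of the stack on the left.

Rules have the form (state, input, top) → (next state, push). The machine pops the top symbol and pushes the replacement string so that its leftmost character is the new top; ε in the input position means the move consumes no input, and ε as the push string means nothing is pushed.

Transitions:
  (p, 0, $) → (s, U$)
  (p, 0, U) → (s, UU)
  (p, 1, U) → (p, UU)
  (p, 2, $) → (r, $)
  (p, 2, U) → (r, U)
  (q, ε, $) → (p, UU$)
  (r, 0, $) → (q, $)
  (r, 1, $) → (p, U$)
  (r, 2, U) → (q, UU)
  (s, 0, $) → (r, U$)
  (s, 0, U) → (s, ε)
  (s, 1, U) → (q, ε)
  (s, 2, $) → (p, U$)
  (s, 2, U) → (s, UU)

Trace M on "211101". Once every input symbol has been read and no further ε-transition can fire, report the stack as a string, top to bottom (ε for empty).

(p, 211101, $)
  read 2, top $: go to r, push $ → (r, 11101, $)
  read 1, top $: go to p, push U$ → (p, 1101, U$)
  read 1, top U: go to p, push UU → (p, 101, UU$)
  read 1, top U: go to p, push UU → (p, 01, UUU$)
  read 0, top U: go to s, push UU → (s, 1, UUUU$)
  read 1, top U: go to q, push ε → (q, ε, UUU$)
All input consumed in state q with stack UUU$.

UUU$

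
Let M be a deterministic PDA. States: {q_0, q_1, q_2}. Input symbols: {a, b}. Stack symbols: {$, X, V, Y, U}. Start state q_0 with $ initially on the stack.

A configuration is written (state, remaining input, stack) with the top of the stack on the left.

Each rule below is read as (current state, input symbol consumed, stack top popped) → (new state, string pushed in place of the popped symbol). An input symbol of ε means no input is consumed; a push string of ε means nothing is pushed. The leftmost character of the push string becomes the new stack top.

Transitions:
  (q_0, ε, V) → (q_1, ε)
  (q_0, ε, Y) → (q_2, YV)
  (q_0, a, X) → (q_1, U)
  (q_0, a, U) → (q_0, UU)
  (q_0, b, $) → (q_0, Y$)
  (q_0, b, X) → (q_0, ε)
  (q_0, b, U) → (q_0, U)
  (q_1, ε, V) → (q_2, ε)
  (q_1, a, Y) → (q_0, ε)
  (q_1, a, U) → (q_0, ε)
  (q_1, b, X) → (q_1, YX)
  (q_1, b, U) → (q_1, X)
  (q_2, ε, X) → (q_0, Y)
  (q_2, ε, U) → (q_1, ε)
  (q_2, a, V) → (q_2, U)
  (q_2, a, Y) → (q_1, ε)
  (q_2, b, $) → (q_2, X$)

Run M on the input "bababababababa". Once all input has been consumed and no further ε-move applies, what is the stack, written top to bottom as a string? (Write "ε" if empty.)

(q_0, bababababababa, $) ⊢ (q_0, ababababababa, Y$) ⊢ (q_2, ababababababa, YV$) ⊢ (q_1, babababababa, V$) ⊢ (q_2, babababababa, $) ⊢ (q_2, abababababa, X$) ⊢ (q_0, abababababa, Y$) ⊢ (q_2, abababababa, YV$) ⊢ (q_1, bababababa, V$) ⊢ (q_2, bababababa, $) ⊢ (q_2, ababababa, X$) ⊢ (q_0, ababababa, Y$) ⊢ (q_2, ababababa, YV$) ⊢ (q_1, babababa, V$) ⊢ (q_2, babababa, $) ⊢ (q_2, abababa, X$) ⊢ (q_0, abababa, Y$) ⊢ (q_2, abababa, YV$) ⊢ (q_1, bababa, V$) ⊢ (q_2, bababa, $) ⊢ (q_2, ababa, X$) ⊢ (q_0, ababa, Y$) ⊢ (q_2, ababa, YV$) ⊢ (q_1, baba, V$) ⊢ (q_2, baba, $) ⊢ (q_2, aba, X$) ⊢ (q_0, aba, Y$) ⊢ (q_2, aba, YV$) ⊢ (q_1, ba, V$) ⊢ (q_2, ba, $) ⊢ (q_2, a, X$) ⊢ (q_0, a, Y$) ⊢ (q_2, a, YV$) ⊢ (q_1, ε, V$) ⊢ (q_2, ε, $)
All input consumed in state q_2 with stack $.

$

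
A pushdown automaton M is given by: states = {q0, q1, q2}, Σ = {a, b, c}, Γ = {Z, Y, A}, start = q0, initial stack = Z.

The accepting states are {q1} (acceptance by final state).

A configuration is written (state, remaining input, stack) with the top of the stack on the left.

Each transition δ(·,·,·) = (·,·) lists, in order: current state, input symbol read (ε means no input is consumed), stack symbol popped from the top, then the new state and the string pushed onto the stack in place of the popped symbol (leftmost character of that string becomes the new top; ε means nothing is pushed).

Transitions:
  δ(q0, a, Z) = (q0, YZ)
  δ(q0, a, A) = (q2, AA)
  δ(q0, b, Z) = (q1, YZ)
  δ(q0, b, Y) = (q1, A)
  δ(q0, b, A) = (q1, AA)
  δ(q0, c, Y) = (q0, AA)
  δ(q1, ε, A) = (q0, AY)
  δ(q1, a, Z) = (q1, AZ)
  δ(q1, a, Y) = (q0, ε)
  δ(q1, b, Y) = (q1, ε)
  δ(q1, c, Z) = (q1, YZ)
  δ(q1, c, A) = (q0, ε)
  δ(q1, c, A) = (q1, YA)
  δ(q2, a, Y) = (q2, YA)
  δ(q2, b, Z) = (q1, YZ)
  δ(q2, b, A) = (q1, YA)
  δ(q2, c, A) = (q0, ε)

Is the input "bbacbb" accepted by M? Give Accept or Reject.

Accept

One accepting computation: (q0, bbacbb, Z) ⊢ (q1, bacbb, YZ) ⊢ (q1, acbb, Z) ⊢ (q1, cbb, AZ) ⊢ (q0, bb, Z) ⊢ (q1, b, YZ) ⊢ (q1, ε, Z)
All input consumed and state q1 ∈ F.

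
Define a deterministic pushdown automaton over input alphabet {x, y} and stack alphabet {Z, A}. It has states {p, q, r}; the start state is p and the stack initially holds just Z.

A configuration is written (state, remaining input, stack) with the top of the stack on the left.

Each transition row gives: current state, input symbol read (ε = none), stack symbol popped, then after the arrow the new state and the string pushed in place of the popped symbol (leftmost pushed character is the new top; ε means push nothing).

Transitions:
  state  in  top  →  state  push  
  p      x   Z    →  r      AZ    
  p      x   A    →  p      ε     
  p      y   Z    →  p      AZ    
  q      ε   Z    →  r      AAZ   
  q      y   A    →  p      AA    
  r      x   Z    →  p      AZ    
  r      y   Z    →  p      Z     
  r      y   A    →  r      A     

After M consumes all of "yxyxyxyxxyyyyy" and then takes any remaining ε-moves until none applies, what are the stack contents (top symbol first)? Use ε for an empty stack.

(p, yxyxyxyxxyyyyy, Z) ⊢ (p, xyxyxyxxyyyyy, AZ) ⊢ (p, yxyxyxxyyyyy, Z) ⊢ (p, xyxyxxyyyyy, AZ) ⊢ (p, yxyxxyyyyy, Z) ⊢ (p, xyxxyyyyy, AZ) ⊢ (p, yxxyyyyy, Z) ⊢ (p, xxyyyyy, AZ) ⊢ (p, xyyyyy, Z) ⊢ (r, yyyyy, AZ) ⊢ (r, yyyy, AZ) ⊢ (r, yyy, AZ) ⊢ (r, yy, AZ) ⊢ (r, y, AZ) ⊢ (r, ε, AZ)
All input consumed in state r with stack AZ.

AZ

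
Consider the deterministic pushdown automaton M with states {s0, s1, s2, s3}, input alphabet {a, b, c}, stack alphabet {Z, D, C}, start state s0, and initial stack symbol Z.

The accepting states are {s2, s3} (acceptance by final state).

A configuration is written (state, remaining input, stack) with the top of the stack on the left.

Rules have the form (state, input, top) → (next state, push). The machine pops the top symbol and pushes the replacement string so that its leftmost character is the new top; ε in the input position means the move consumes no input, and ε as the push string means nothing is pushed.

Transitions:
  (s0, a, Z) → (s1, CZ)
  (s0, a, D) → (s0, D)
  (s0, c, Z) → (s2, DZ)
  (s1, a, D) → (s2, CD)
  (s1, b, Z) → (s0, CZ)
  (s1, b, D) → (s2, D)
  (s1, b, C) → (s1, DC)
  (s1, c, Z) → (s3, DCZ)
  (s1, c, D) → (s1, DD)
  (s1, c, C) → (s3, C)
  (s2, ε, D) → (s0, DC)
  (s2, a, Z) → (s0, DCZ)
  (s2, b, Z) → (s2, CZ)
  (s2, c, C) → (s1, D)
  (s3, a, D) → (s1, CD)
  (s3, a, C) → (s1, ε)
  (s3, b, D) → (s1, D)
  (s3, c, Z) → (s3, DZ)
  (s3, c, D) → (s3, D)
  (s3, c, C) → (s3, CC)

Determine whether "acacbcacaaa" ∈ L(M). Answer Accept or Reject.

(s0, acacbcacaaa, Z) ⊢ (s1, cacbcacaaa, CZ) ⊢ (s3, acbcacaaa, CZ) ⊢ (s1, cbcacaaa, Z) ⊢ (s3, bcacaaa, DCZ) ⊢ (s1, cacaaa, DCZ) ⊢ (s1, acaaa, DDCZ) ⊢ (s2, caaa, CDDCZ) ⊢ (s1, aaa, DDDCZ) ⊢ (s2, aa, CDDDCZ)
No transition applies at (s2, aa, CDDDCZ); input not fully consumed.

Reject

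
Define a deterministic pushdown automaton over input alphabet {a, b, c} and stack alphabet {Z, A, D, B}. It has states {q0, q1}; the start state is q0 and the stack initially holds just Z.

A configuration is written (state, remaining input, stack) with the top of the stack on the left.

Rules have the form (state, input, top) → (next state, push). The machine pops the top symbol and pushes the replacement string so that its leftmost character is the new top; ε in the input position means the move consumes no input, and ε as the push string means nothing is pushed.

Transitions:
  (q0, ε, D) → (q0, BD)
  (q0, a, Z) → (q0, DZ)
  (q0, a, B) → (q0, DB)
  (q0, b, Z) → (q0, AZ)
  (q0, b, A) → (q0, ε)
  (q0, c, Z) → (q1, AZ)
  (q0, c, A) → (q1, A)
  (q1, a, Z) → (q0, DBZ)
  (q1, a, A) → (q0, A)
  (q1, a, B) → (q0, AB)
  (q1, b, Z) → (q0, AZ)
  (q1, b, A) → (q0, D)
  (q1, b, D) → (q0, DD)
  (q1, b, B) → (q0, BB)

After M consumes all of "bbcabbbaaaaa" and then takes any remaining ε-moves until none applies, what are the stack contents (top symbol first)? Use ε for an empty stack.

BDBDBDBDBDZ

(q0, bbcabbbaaaaa, Z)
  read b, top Z: go to q0, push AZ → (q0, bcabbbaaaaa, AZ)
  read b, top A: go to q0, push ε → (q0, cabbbaaaaa, Z)
  read c, top Z: go to q1, push AZ → (q1, abbbaaaaa, AZ)
  read a, top A: go to q0, push A → (q0, bbbaaaaa, AZ)
  read b, top A: go to q0, push ε → (q0, bbaaaaa, Z)
  read b, top Z: go to q0, push AZ → (q0, baaaaa, AZ)
  read b, top A: go to q0, push ε → (q0, aaaaa, Z)
  read a, top Z: go to q0, push DZ → (q0, aaaa, DZ)
  ε-move, top D: go to q0, push BD → (q0, aaaa, BDZ)
  read a, top B: go to q0, push DB → (q0, aaa, DBDZ)
  ε-move, top D: go to q0, push BD → (q0, aaa, BDBDZ)
  read a, top B: go to q0, push DB → (q0, aa, DBDBDZ)
  ε-move, top D: go to q0, push BD → (q0, aa, BDBDBDZ)
  read a, top B: go to q0, push DB → (q0, a, DBDBDBDZ)
  ε-move, top D: go to q0, push BD → (q0, a, BDBDBDBDZ)
  read a, top B: go to q0, push DB → (q0, ε, DBDBDBDBDZ)
  ε-move, top D: go to q0, push BD → (q0, ε, BDBDBDBDBDZ)
All input consumed in state q0 with stack BDBDBDBDBDZ.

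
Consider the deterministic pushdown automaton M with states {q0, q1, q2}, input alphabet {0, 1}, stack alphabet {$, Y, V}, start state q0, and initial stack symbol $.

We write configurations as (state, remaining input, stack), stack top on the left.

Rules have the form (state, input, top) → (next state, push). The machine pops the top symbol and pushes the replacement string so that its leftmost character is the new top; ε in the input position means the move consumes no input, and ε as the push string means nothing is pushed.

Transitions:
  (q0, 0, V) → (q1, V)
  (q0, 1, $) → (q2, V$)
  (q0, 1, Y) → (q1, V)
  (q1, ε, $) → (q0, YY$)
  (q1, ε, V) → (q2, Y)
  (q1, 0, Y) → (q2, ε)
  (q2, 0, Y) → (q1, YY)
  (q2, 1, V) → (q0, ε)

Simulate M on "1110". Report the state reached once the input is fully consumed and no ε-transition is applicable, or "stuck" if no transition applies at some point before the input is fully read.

(q0, 1110, $)
  read 1, top $: go to q2, push V$ → (q2, 110, V$)
  read 1, top V: go to q0, push ε → (q0, 10, $)
  read 1, top $: go to q2, push V$ → (q2, 0, V$)
No transition for (q2, 0, top V); M blocks with input 0 remaining.

stuck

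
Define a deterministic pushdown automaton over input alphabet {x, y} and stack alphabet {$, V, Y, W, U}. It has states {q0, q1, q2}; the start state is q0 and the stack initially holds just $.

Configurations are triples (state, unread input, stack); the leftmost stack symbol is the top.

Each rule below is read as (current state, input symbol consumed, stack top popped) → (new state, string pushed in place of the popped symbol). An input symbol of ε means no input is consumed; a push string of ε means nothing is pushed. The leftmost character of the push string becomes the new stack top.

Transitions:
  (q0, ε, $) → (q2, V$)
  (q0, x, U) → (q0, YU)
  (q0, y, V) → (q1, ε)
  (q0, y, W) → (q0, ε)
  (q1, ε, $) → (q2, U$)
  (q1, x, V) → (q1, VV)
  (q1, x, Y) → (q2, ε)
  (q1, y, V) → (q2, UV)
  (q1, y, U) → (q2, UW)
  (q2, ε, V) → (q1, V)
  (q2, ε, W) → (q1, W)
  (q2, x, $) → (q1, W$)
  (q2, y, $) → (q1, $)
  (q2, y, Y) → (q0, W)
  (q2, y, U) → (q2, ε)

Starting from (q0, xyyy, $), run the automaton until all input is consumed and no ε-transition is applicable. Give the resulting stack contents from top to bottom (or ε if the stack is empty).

(q0, xyyy, $) ⊢ (q2, xyyy, V$) ⊢ (q1, xyyy, V$) ⊢ (q1, yyy, VV$) ⊢ (q2, yy, UVV$) ⊢ (q2, y, VV$) ⊢ (q1, y, VV$) ⊢ (q2, ε, UVV$)
All input consumed in state q2 with stack UVV$.

UVV$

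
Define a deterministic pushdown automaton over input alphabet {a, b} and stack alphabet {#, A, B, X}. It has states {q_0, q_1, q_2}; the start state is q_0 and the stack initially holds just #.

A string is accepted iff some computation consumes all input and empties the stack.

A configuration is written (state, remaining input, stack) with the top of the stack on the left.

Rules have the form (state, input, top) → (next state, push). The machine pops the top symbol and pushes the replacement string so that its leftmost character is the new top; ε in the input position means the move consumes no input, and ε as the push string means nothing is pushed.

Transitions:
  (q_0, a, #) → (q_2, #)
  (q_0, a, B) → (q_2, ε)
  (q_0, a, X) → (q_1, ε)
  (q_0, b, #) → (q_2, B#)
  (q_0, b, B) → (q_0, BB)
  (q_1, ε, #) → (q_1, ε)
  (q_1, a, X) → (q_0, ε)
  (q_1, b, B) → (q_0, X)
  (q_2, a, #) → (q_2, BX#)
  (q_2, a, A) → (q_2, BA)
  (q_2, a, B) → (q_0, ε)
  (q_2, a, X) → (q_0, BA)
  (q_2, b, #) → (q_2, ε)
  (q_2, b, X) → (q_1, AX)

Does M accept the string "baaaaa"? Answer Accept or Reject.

Accept

(q_0, baaaaa, #) ⊢ (q_2, aaaaa, B#) ⊢ (q_0, aaaa, #) ⊢ (q_2, aaa, #) ⊢ (q_2, aa, BX#) ⊢ (q_0, a, X#) ⊢ (q_1, ε, #) ⊢ (q_1, ε, ε)
All input consumed and the stack is empty.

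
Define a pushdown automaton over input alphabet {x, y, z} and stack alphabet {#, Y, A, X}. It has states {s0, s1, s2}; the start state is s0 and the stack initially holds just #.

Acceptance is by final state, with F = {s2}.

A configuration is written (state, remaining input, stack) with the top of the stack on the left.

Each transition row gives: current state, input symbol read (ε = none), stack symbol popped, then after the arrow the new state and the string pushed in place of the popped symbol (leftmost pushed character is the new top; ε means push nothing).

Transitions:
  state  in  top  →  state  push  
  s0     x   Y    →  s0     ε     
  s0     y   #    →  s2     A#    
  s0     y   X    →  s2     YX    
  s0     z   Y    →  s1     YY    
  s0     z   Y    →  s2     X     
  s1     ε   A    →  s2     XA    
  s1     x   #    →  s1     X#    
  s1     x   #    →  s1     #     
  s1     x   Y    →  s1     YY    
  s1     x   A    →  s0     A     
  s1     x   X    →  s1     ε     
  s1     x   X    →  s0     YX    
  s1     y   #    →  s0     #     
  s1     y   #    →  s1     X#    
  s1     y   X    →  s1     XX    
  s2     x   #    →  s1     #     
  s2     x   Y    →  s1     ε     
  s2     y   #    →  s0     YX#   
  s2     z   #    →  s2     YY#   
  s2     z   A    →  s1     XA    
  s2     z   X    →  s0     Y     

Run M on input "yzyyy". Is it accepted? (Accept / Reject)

No computation consumes all input and reaches a final state.

Reject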